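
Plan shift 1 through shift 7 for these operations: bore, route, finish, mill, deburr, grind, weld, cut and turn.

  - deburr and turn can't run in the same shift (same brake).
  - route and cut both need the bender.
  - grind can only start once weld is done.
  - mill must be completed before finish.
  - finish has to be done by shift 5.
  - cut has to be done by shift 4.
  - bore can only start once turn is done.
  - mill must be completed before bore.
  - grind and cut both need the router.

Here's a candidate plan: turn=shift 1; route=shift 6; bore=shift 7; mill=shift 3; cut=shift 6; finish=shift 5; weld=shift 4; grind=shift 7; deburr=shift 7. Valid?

grind can only start once weld is done — holds.
grind and cut both need the router — holds.
bore can only start once turn is done — holds.
route and cut both need the bender — violated.
mill must be completed before finish — holds.
deburr and turn can't run in the same shift (same brake) — holds.
finish has to be done by shift 5 — holds.
mill must be completed before bore — holds.
cut has to be done by shift 4 — violated.

No — it violates: route and cut both need the bender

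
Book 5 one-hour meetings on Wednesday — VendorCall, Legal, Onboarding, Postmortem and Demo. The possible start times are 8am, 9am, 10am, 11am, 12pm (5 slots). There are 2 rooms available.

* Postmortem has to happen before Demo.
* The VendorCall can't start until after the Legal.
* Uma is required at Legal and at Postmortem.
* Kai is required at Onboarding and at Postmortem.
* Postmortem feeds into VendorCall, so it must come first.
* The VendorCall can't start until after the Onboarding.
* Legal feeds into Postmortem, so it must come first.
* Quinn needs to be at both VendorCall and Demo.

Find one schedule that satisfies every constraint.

VendorCall=10am; Legal=8am; Postmortem=9am; Demo=11am; Onboarding=8am

Checking: Postmortem(9am) before VendorCall(10am); Legal(8am) before VendorCall(10am); Legal(8am) before Postmortem(9am); Postmortem(9am) before Demo(11am); Onboarding(8am) before VendorCall(10am); VendorCall(10am) != Demo(11am); Legal(8am) != Postmortem(9am); Onboarding(8am) != Postmortem(9am); max 2 per slot (cap 2).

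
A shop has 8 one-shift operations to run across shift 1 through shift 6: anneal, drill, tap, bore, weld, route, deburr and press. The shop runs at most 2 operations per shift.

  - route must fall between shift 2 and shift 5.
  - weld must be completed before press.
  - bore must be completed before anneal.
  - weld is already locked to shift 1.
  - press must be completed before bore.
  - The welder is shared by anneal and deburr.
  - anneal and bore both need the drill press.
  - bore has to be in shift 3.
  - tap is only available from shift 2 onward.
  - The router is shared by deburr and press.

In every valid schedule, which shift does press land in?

shift 2

weld is fixed at shift 1 and must come before press, so press is at least shift 2.
bore is fixed at shift 3 and must come after press, so press is at most shift 2.
So press must be shift 2.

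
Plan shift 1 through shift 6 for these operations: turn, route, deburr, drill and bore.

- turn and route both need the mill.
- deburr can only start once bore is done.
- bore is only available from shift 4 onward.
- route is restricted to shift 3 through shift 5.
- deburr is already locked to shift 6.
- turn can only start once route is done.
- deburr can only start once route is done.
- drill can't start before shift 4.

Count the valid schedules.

Splitting on turn: it can be shift 4 (6), shift 5 (12), shift 6 (18). Listing each branch's schedules as (route, deburr, drill, bore) by shift number:
turn=shift 4: (3,6,4,4) (3,6,4,5) (3,6,5,4) (3,6,5,5) (3,6,6,4) (3,6,6,5) — 6.
turn=shift 5: (3,6,4,4) (3,6,4,5) (3,6,5,4) (3,6,5,5) (3,6,6,4) (3,6,6,5) (4,6,4,4) (4,6,4,5) (4,6,5,4) (4,6,5,5) (4,6,6,4) (4,6,6,5) — 12.
turn=shift 6: (3,6,4,4) (3,6,4,5) (3,6,5,4) (3,6,5,5) (3,6,6,4) (3,6,6,5) (4,6,4,4) (4,6,4,5) (4,6,5,4) (4,6,5,5) (4,6,6,4) (4,6,6,5) (5,6,4,4) (5,6,4,5) (5,6,5,4) (5,6,5,5) (5,6,6,4) (5,6,6,5) — 18.
Summing: 6 + 12 + 18 = 36.

36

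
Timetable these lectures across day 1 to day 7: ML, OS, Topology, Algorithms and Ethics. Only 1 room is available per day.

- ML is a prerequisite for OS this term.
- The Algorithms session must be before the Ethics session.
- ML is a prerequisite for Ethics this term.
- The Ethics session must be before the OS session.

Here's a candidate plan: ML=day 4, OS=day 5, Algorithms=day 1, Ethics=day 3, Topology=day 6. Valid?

No. ML is a prerequisite for Ethics this term is not satisfied.

Only 1 room is available per day — holds.
The Ethics session must be before the OS session — holds.
ML is a prerequisite for Ethics this term — violated.
The Algorithms session must be before the Ethics session — holds.
ML is a prerequisite for OS this term — holds.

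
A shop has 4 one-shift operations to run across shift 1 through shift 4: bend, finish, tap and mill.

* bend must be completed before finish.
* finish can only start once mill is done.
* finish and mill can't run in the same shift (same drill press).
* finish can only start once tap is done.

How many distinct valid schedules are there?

Splitting on bend: it can be shift 1 (14), shift 2 (13), shift 3 (9). Listing each branch's schedules as (finish, tap, mill) by shift number:
bend=shift 1: (2,1,1) (3,1,1) (3,1,2) (3,2,1) (3,2,2) (4,1,1) (4,1,2) (4,1,3) (4,2,1) (4,2,2) (4,2,3) (4,3,1) (4,3,2) (4,3,3) — 14.
bend=shift 2: (3,1,1) (3,1,2) (3,2,1) (3,2,2) (4,1,1) (4,1,2) (4,1,3) (4,2,1) (4,2,2) (4,2,3) (4,3,1) (4,3,2) (4,3,3) — 13.
bend=shift 3: (4,1,1) (4,1,2) (4,1,3) (4,2,1) (4,2,2) (4,2,3) (4,3,1) (4,3,2) (4,3,3) — 9.
Summing: 14 + 13 + 9 = 36.

36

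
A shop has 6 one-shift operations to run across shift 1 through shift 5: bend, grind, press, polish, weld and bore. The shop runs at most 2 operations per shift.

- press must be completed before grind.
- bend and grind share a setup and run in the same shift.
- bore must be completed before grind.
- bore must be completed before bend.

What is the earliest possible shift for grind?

shift 2

Precedence pushes grind to at least shift 2.
grind at shift 2 is achievable: press -> shift 1, grind -> shift 2, bore -> shift 1, bend -> shift 2, polish -> shift 3, weld -> shift 3.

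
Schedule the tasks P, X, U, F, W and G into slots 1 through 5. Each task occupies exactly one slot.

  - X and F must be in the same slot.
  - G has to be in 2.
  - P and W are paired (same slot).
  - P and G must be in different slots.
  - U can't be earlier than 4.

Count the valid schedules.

40

Splitting on P: it can be 1 (10), 3 (10), 4 (10), 5 (10). Listing each branch's schedules as (X, U, F, W, G):
P=1: (1,4,1,1,2) (1,5,1,1,2) (2,4,2,1,2) (2,5,2,1,2) (3,4,3,1,2) (3,5,3,1,2) (4,4,4,1,2) (4,5,4,1,2) (5,4,5,1,2) (5,5,5,1,2) — 10.
P=3: (1,4,1,3,2) (1,5,1,3,2) (2,4,2,3,2) (2,5,2,3,2) (3,4,3,3,2) (3,5,3,3,2) (4,4,4,3,2) (4,5,4,3,2) (5,4,5,3,2) (5,5,5,3,2) — 10.
P=4: (1,4,1,4,2) (1,5,1,4,2) (2,4,2,4,2) (2,5,2,4,2) (3,4,3,4,2) (3,5,3,4,2) (4,4,4,4,2) (4,5,4,4,2) (5,4,5,4,2) (5,5,5,4,2) — 10.
P=5: (1,4,1,5,2) (1,5,1,5,2) (2,4,2,5,2) (2,5,2,5,2) (3,4,3,5,2) (3,5,3,5,2) (4,4,4,5,2) (4,5,4,5,2) (5,4,5,5,2) (5,5,5,5,2) — 10.
Summing: 10 + 10 + 10 + 10 = 40.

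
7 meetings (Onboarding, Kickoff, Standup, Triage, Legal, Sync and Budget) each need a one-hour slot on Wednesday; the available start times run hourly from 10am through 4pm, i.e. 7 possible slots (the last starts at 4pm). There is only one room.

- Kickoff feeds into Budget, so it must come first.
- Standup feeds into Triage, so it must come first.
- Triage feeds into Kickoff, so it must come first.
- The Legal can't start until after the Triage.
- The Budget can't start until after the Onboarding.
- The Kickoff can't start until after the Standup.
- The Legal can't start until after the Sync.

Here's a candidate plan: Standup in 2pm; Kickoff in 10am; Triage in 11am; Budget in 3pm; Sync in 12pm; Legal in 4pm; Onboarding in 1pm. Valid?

No. The Kickoff can't start until after the Standup is not satisfied.

Kickoff feeds into Budget, so it must come first — holds.
The Legal can't start until after the Sync — holds.
There is only one room — holds.
The Kickoff can't start until after the Standup — violated.
Triage feeds into Kickoff, so it must come first — violated.
Standup feeds into Triage, so it must come first — violated.
The Budget can't start until after the Onboarding — holds.
The Legal can't start until after the Triage — holds.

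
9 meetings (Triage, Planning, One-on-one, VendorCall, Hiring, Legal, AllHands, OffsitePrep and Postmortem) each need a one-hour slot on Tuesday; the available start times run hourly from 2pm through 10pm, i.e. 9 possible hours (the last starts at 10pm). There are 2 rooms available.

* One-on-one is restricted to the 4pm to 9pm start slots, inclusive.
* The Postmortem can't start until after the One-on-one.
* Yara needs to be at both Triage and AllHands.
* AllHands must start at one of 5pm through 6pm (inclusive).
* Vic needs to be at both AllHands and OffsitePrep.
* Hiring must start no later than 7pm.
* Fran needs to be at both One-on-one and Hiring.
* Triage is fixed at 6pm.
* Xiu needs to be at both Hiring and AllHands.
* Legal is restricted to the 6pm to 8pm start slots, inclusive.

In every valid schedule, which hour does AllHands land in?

AllHands's window is 5pm–6pm.
Triage is fixed at 6pm, and AllHands can't share a hour with Triage.
So AllHands must be 5pm.

5pm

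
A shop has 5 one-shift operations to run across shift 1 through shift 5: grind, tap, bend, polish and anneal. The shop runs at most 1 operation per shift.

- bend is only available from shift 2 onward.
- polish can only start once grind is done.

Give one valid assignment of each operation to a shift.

tap in shift 4, polish in shift 3, bend in shift 2, anneal in shift 5, grind in shift 1

Checking: grind(shift 1) before polish(shift 3); bend=shift 2 in [shift 2,shift 5]; max 1 per shift (cap 1).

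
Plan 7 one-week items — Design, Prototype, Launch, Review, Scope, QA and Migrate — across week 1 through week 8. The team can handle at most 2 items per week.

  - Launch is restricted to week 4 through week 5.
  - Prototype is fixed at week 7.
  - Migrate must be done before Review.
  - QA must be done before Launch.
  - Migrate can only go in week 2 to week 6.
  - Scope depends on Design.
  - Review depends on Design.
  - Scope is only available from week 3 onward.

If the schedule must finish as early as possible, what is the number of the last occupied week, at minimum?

The precedence chain requires at least 2 distinct weeks.
With at most 2 per week and 7 work items, at least 4 weeks are needed.
Prototype can't be placed before week 7, so the schedule must run through at least week 7.
7 works (last occupied week: week 7): for example Design in week 1; Prototype in week 7; Migrate in week 2; Launch in week 4; Scope in week 3; Review in week 3; QA in week 1.

week 7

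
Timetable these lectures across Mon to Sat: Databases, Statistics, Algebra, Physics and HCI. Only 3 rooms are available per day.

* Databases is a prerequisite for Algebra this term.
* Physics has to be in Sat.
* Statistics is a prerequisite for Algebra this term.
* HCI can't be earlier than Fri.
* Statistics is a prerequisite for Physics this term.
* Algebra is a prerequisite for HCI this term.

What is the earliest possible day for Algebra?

Tue

Precedence pushes Algebra to at least Tue; downstream work caps Algebra at Fri.
Algebra at Tue is achievable: HCI=Fri, Databases=Mon, Statistics=Mon, Algebra=Tue, Physics=Sat.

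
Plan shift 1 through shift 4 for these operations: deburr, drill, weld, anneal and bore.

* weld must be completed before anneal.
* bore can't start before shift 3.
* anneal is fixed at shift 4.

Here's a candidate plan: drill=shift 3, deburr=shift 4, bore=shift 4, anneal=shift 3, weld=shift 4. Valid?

No — it violates: weld must be completed before anneal

weld must be completed before anneal — violated.
anneal is fixed at shift 4 — violated.
bore can't start before shift 3 — holds.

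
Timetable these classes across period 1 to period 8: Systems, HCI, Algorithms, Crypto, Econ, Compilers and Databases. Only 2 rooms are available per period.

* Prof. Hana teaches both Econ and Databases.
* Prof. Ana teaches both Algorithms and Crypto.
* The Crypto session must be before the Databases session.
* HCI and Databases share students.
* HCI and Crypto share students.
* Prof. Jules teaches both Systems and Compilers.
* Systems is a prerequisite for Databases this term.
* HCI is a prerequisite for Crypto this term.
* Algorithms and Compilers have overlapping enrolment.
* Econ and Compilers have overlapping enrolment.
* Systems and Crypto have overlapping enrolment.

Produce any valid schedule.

Algorithms -> period 3, Crypto -> period 2, Systems -> period 1, Databases -> period 3, HCI -> period 1, Compilers -> period 4, Econ -> period 2

Checking: Systems(period 1) before Databases(period 3); HCI(period 1) before Crypto(period 2); Crypto(period 2) before Databases(period 3); Systems(period 1) != Crypto(period 2); HCI(period 1) != Crypto(period 2); HCI(period 1) != Databases(period 3); Econ(period 2) != Databases(period 3); Algorithms(period 3) != Crypto(period 2); Systems(period 1) != Compilers(period 4); Algorithms(period 3) != Compilers(period 4); Econ(period 2) != Compilers(period 4); max 2 per period (cap 2).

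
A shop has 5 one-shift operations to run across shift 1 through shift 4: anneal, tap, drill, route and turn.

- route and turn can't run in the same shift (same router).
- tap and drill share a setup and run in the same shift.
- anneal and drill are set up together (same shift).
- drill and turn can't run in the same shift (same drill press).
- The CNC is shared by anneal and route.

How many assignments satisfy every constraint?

Splitting on anneal: it can be shift 1 (6), shift 2 (6), shift 3 (6), shift 4 (6). Listing each branch's schedules as (tap, drill, route, turn) by shift number:
anneal=shift 1: (1,1,2,3) (1,1,2,4) (1,1,3,2) (1,1,3,4) (1,1,4,2) (1,1,4,3) — 6.
anneal=shift 2: (2,2,1,3) (2,2,1,4) (2,2,3,1) (2,2,3,4) (2,2,4,1) (2,2,4,3) — 6.
anneal=shift 3: (3,3,1,2) (3,3,1,4) (3,3,2,1) (3,3,2,4) (3,3,4,1) (3,3,4,2) — 6.
anneal=shift 4: (4,4,1,2) (4,4,1,3) (4,4,2,1) (4,4,2,3) (4,4,3,1) (4,4,3,2) — 6.
Summing: 6 + 6 + 6 + 6 = 24.

24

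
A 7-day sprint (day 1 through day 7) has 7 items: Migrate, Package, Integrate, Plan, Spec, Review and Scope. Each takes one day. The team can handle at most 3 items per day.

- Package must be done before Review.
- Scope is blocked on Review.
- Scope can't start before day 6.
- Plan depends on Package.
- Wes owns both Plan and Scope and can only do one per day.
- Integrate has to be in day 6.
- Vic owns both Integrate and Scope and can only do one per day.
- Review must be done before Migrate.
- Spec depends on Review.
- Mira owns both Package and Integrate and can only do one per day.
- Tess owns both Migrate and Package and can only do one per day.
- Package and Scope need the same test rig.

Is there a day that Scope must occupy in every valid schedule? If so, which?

Scope's window is day 6–day 7.
Integrate is fixed at day 6, and Scope can't share a day with Integrate.
So Scope must be day 7.

day 7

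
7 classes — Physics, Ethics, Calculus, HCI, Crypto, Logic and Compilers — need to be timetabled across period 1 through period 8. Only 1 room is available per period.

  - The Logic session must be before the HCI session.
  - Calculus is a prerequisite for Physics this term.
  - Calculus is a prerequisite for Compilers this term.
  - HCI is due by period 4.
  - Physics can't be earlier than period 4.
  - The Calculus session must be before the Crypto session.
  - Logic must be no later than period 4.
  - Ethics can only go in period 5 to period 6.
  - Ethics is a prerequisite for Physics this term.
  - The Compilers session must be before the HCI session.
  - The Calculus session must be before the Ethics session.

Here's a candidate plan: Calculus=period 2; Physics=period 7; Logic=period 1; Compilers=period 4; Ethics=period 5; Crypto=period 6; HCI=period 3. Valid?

No — it violates: The Compilers session must be before the HCI session

The Compilers session must be before the HCI session — violated.
The Logic session must be before the HCI session — holds.
Only 1 room is available per period — holds.
The Calculus session must be before the Ethics session — holds.
Ethics is a prerequisite for Physics this term — holds.
Ethics can only go in period 5 to period 6 — holds.
Calculus is a prerequisite for Physics this term — holds.
The Calculus session must be before the Crypto session — holds.
Logic must be no later than period 4 — holds.
Physics can't be earlier than period 4 — holds.
HCI is due by period 4 — holds.
Calculus is a prerequisite for Compilers this term — holds.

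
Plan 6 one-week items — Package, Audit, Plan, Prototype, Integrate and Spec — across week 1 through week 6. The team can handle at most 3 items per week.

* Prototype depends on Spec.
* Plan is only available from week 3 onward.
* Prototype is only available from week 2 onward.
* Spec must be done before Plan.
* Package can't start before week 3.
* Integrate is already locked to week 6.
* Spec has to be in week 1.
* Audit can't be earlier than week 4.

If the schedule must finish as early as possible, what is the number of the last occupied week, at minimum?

The precedence chain requires at least 2 distinct weeks.
With at most 3 per week and 6 tasks, at least 2 weeks are needed.
Integrate can't be placed before week 6, so the schedule must run through at least week 6.
6 works (last occupied week: week 6): for example Integrate in week 6; Package in week 3; Audit in week 4; Spec in week 1; Plan in week 3; Prototype in week 2.

week 6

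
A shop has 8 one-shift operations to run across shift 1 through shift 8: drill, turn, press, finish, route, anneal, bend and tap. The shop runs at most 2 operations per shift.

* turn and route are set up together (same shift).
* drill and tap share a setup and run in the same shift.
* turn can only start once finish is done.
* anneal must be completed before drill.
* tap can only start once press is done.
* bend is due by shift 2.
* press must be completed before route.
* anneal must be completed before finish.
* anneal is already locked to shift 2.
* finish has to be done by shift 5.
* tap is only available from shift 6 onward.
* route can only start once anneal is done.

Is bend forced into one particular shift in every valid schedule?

No

bend can be shift 1 (e.g. route=shift 4; tap=shift 6; anneal=shift 2; bend=shift 1; press=shift 1; turn=shift 4; drill=shift 6; finish=shift 3) or shift 2 (e.g. route -> shift 4, drill -> shift 6, anneal -> shift 2, turn -> shift 4, bend -> shift 2, press -> shift 1, finish -> shift 3, tap -> shift 6).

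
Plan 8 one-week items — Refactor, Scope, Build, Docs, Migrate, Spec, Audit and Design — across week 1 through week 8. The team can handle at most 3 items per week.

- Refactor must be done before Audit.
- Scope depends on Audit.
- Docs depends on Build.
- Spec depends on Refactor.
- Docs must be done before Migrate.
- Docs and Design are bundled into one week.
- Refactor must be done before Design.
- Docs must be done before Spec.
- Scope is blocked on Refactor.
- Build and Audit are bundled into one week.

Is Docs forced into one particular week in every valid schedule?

No

Docs can be week 3 (e.g. Migrate in week 4, Docs in week 3, Scope in week 3, Build in week 2, Design in week 3, Audit in week 2, Refactor in week 1, Spec in week 4) or week 4 (e.g. Docs in week 4, Design in week 4, Spec in week 5, Migrate in week 5, Refactor in week 1, Build in week 2, Scope in week 3, Audit in week 2).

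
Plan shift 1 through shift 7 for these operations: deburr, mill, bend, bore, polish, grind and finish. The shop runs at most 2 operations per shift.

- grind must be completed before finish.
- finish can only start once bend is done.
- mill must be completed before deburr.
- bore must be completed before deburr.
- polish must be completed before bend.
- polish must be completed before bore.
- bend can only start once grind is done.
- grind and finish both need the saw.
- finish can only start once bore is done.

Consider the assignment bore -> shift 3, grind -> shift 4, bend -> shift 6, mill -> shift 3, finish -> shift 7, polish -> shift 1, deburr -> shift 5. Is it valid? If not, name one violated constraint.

polish must be completed before bend — holds.
mill must be completed before deburr — holds.
polish must be completed before bore — holds.
bore must be completed before deburr — holds.
bend can only start once grind is done — holds.
finish can only start once bore is done — holds.
finish can only start once bend is done — holds.
grind must be completed before finish — holds.
grind and finish both need the saw — holds.
The shop runs at most 2 operations per shift — holds.

Valid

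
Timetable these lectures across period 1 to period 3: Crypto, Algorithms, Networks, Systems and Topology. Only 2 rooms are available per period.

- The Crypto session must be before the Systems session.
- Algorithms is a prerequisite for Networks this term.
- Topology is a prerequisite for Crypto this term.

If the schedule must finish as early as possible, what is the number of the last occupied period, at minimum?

The precedence chain requires at least 3 distinct periods.
With at most 2 per period and 5 lectures, at least 3 periods are needed.
3 works (last occupied period: period 3): for example Networks=period 2, Algorithms=period 1, Topology=period 1, Systems=period 3, Crypto=period 2.

3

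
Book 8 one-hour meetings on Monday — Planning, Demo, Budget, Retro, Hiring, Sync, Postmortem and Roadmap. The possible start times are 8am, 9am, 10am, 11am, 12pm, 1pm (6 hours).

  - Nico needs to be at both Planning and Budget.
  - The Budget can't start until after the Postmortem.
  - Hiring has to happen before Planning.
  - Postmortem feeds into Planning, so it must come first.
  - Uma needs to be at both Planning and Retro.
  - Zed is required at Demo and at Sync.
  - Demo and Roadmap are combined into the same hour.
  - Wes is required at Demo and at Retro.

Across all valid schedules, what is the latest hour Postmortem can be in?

Downstream work caps Postmortem at 12pm.
Postmortem at 11am is achievable: Sync=9am; Planning=12pm; Budget=1pm; Hiring=8am; Retro=9am; Demo=8am; Postmortem=11am; Roadmap=8am.
Nothing later works — the conflict constraints rule out every hour after 11am.

11am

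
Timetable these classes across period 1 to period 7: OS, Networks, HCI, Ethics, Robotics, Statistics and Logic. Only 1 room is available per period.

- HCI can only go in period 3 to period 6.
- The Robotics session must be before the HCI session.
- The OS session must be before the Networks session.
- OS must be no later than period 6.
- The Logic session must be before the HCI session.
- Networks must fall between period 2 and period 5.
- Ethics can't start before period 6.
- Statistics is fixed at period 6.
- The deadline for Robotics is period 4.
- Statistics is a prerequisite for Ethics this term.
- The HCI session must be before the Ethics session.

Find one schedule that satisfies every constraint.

Statistics=period 6, Logic=period 2, OS=period 4, HCI=period 3, Robotics=period 1, Networks=period 5, Ethics=period 7

Checking: OS(period 4) before Networks(period 5); Robotics(period 1) before HCI(period 3); Logic(period 2) before HCI(period 3); Statistics(period 6) before Ethics(period 7); HCI(period 3) before Ethics(period 7); Statistics=period 6 in [period 6,period 6]; Ethics=period 7 in [period 6,period 7]; Networks=period 5 in [period 2,period 5]; HCI=period 3 in [period 3,period 6]; OS=period 4 in [period 1,period 6]; Robotics=period 1 in [period 1,period 4]; max 1 per period (cap 1).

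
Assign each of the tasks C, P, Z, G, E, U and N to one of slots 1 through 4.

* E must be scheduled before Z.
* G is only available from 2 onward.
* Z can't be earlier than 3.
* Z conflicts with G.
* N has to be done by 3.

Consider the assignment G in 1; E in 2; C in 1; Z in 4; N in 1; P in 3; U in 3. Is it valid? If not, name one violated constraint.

G is only available from 2 onward — violated.
Z conflicts with G — holds.
E must be scheduled before Z — holds.
Z can't be earlier than 3 — holds.
N has to be done by 3 — holds.

No. G is only available from 2 onward is not satisfied.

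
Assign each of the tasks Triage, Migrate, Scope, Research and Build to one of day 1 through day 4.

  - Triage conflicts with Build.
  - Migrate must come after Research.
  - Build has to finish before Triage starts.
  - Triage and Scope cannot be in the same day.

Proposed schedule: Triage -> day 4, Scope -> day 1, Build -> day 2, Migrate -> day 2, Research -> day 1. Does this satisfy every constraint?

Build has to finish before Triage starts — holds.
Triage and Scope cannot be in the same day — holds.
Migrate must come after Research — holds.
Triage conflicts with Build — holds.

Yes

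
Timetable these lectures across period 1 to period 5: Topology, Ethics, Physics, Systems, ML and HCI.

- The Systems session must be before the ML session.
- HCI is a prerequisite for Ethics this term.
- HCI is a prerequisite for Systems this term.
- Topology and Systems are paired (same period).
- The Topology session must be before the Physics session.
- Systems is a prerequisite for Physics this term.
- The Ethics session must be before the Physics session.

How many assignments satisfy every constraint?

Splitting on Topology: it can be period 2 (18), period 3 (16), period 4 (6). Listing each branch's schedules as (Ethics, Physics, Systems, ML, HCI) by period number:
Topology=period 2: (2,3,2,3,1) (2,3,2,4,1) (2,3,2,5,1) (2,4,2,3,1) (2,4,2,4,1) (2,4,2,5,1) (2,5,2,3,1) (2,5,2,4,1) (2,5,2,5,1) (3,4,2,3,1) (3,4,2,4,1) (3,4,2,5,1) (3,5,2,3,1) (3,5,2,4,1) (3,5,2,5,1) (4,5,2,3,1) (4,5,2,4,1) (4,5,2,5,1) — 18.
Topology=period 3: (2,4,3,4,1) (2,4,3,5,1) (2,5,3,4,1) (2,5,3,5,1) (3,4,3,4,1) (3,4,3,4,2) (3,4,3,5,1) (3,4,3,5,2) (3,5,3,4,1) (3,5,3,4,2) (3,5,3,5,1) (3,5,3,5,2) (4,5,3,4,1) (4,5,3,4,2) (4,5,3,5,1) (4,5,3,5,2) — 16.
Topology=period 4: (2,5,4,5,1) (3,5,4,5,1) (3,5,4,5,2) (4,5,4,5,1) (4,5,4,5,2) (4,5,4,5,3) — 6.
Summing: 18 + 16 + 6 = 40.

40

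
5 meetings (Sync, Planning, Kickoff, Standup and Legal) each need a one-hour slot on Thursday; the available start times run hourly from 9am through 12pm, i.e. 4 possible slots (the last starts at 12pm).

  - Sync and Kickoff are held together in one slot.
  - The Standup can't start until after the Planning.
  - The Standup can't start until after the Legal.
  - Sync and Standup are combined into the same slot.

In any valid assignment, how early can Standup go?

Precedence pushes Standup to at least 10am.
Standup at 10am is achievable: Standup -> 10am; Sync -> 10am; Planning -> 9am; Kickoff -> 10am; Legal -> 9am.

10am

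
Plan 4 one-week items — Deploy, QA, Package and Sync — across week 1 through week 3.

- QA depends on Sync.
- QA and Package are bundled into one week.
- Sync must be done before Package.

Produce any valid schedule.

Package=week 2; Sync=week 1; Deploy=week 1; QA=week 2

Checking: Sync(week 1) before Package(week 2); Sync(week 1) before QA(week 2); QA = Package = week 2.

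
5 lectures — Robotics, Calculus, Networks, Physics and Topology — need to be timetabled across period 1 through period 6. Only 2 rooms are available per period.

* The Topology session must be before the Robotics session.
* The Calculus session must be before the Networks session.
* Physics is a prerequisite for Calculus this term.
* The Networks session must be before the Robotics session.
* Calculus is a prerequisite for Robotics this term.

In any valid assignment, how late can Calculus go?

period 4

Precedence pushes Calculus to at least period 2; downstream work caps Calculus at period 4.
Calculus at period 4 is achievable: Calculus=period 4; Physics=period 1; Topology=period 1; Networks=period 5; Robotics=period 6.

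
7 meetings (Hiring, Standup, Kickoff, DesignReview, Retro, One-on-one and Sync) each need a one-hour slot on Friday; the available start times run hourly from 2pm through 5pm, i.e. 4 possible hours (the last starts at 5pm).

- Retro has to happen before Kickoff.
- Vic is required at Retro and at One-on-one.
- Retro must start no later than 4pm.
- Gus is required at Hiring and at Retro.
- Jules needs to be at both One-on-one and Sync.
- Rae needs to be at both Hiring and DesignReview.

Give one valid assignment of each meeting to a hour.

DesignReview -> 2pm, Kickoff -> 3pm, Standup -> 2pm, One-on-one -> 3pm, Hiring -> 3pm, Retro -> 2pm, Sync -> 2pm

Checking: Retro(2pm) before Kickoff(3pm); Hiring(3pm) != DesignReview(2pm); Hiring(3pm) != Retro(2pm); One-on-one(3pm) != Sync(2pm); Retro(2pm) != One-on-one(3pm); Retro=2pm in [2pm,4pm].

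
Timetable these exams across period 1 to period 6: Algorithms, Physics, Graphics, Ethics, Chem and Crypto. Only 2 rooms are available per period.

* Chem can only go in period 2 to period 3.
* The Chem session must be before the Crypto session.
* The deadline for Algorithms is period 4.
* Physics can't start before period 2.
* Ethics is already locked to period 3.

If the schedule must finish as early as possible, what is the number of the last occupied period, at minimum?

The precedence chain requires at least 2 distinct periods.
With at most 2 per period and 6 exams, at least 3 periods are needed.
Ethics can't be placed before period 3, so the schedule must run through at least period 3.
3 works (last occupied period: period 3): for example Graphics=period 1, Chem=period 2, Ethics=period 3, Algorithms=period 1, Crypto=period 3, Physics=period 2.

period 3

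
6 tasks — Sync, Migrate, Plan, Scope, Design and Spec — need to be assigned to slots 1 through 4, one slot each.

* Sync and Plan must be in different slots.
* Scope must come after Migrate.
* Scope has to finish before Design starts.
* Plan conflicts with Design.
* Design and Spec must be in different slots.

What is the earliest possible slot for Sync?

Sync at 1 is achievable: Design -> 3; Migrate -> 1; Plan -> 2; Sync -> 1; Scope -> 2; Spec -> 1.

1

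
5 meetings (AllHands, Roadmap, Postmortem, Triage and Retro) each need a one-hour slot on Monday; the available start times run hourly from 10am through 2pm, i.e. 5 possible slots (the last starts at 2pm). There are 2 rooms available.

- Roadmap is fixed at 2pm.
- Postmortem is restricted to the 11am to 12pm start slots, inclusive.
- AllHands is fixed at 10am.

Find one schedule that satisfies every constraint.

Postmortem in 11am; Roadmap in 2pm; Triage in 10am; AllHands in 10am; Retro in 11am

Checking: Roadmap=2pm in [2pm,2pm]; AllHands=10am in [10am,10am]; Postmortem=11am in [11am,12pm]; max 2 per slot (cap 2).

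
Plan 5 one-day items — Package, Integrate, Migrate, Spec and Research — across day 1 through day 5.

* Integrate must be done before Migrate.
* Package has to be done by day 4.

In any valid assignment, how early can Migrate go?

Precedence pushes Migrate to at least day 2.
Migrate at day 2 is achievable: Research in day 1, Migrate in day 2, Spec in day 1, Package in day 1, Integrate in day 1.

day 2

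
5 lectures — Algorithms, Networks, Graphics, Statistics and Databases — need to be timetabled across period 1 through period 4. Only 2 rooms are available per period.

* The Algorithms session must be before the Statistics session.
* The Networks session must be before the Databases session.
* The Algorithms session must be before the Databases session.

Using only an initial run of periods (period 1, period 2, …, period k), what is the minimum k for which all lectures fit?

3 periods

The precedence chain requires at least 2 distinct periods.
With at most 2 per period and 5 lectures, at least 3 periods are needed.
3 works (last occupied period: period 3): for example Graphics -> period 3; Statistics -> period 2; Databases -> period 2; Networks -> period 1; Algorithms -> period 1.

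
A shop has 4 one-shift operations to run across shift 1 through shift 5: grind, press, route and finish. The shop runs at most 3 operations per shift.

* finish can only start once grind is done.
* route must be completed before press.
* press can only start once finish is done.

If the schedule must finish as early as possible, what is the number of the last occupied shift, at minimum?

shift 3

The precedence chain requires at least 3 distinct shifts.
With at most 3 per shift and 4 operations, at least 2 shifts are needed.
3 works (last occupied shift: shift 3): for example finish=shift 2, route=shift 1, grind=shift 1, press=shift 3.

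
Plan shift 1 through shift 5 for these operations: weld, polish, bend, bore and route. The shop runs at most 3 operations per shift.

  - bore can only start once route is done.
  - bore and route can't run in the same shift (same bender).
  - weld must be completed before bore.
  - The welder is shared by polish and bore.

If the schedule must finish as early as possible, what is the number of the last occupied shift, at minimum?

The precedence chain requires at least 2 distinct shifts.
With at most 3 per shift and 5 operations, at least 2 shifts are needed.
2 works (last occupied shift: shift 2): for example route in shift 1, polish in shift 1, weld in shift 1, bend in shift 2, bore in shift 2.

2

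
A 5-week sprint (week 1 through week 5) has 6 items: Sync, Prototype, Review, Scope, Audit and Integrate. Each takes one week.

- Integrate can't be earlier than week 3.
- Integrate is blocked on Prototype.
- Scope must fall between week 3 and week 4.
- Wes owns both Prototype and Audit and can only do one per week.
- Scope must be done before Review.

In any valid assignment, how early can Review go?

Precedence pushes Review to at least week 4.
Review at week 4 is achievable: Review -> week 4; Scope -> week 3; Sync -> week 1; Prototype -> week 1; Audit -> week 2; Integrate -> week 3.

week 4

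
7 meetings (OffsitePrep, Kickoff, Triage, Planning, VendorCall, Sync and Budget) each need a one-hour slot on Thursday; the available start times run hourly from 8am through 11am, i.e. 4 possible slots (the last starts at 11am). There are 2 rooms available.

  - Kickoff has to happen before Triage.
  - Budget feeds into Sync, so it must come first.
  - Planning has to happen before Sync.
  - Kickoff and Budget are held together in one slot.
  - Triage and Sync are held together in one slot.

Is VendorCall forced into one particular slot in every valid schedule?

No

VendorCall can be 8am (e.g. OffsitePrep=11am, Triage=10am, VendorCall=8am, Kickoff=9am, Budget=9am, Planning=8am, Sync=10am) or 9am (e.g. Planning -> 9am, Kickoff -> 8am, VendorCall -> 9am, OffsitePrep -> 11am, Sync -> 10am, Triage -> 10am, Budget -> 8am).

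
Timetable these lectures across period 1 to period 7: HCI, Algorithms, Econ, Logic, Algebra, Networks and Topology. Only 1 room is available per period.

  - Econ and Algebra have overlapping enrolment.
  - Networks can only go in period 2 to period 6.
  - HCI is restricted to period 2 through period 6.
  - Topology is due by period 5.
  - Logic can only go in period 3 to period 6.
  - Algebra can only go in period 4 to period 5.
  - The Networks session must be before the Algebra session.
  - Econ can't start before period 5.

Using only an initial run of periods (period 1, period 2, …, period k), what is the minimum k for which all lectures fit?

The precedence chain requires at least 2 distinct periods.
With at most 1 per period and 7 lectures, at least 7 periods are needed.
Econ can't be placed before period 5, so the schedule must run through at least period 5.
7 works (last occupied period: period 7): for example Algebra -> period 4; Topology -> period 1; Logic -> period 3; Algorithms -> period 7; Networks -> period 2; HCI -> period 6; Econ -> period 5.

7 periods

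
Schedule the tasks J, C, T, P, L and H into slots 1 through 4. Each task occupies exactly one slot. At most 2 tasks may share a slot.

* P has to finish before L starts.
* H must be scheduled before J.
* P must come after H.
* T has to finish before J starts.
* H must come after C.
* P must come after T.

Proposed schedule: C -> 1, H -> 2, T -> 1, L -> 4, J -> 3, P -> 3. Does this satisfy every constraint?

P must come after H — holds.
P has to finish before L starts — holds.
H must be scheduled before J — holds.
At most 2 tasks may share a slot — holds.
T has to finish before J starts — holds.
H must come after C — holds.
P must come after T — holds.

Valid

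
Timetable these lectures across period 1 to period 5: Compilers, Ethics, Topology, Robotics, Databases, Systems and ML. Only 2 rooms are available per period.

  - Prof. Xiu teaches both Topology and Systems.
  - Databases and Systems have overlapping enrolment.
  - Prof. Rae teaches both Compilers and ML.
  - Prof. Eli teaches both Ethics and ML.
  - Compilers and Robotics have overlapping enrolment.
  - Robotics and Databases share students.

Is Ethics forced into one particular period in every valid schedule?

Ethics can be period 1 (e.g. Compilers -> period 1; Databases -> period 3; ML -> period 3; Topology -> period 2; Ethics -> period 1; Systems -> period 4; Robotics -> period 2) or period 2 (e.g. Robotics in period 2, Compilers in period 1, Databases in period 3, ML in period 3, Systems in period 4, Topology in period 1, Ethics in period 2).

No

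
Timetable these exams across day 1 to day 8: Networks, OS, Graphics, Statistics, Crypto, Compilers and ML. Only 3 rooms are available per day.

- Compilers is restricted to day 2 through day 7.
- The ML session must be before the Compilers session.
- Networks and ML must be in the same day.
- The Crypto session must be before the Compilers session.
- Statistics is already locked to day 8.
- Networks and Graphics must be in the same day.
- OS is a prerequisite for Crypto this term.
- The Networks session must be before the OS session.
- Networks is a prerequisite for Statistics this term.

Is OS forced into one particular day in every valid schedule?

OS can be day 2 (e.g. Networks in day 1, ML in day 1, Graphics in day 1, Compilers in day 4, Statistics in day 8, Crypto in day 3, OS in day 2) or day 3 (e.g. Crypto in day 4; ML in day 1; OS in day 3; Graphics in day 1; Compilers in day 5; Statistics in day 8; Networks in day 1).

No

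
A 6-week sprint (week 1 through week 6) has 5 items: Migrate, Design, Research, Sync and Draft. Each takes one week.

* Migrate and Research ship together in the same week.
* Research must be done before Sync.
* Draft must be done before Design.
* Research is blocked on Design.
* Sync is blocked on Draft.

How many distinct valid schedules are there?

15

Splitting on Migrate: it can be week 3 (3), week 4 (6), week 5 (6). Listing each branch's schedules as (Design, Research, Sync, Draft) by week number:
Migrate=week 3: (2,3,4,1) (2,3,5,1) (2,3,6,1) — 3.
Migrate=week 4: (2,4,5,1) (2,4,6,1) (3,4,5,1) (3,4,5,2) (3,4,6,1) (3,4,6,2) — 6.
Migrate=week 5: (2,5,6,1) (3,5,6,1) (3,5,6,2) (4,5,6,1) (4,5,6,2) (4,5,6,3) — 6.
Summing: 3 + 6 + 6 = 15.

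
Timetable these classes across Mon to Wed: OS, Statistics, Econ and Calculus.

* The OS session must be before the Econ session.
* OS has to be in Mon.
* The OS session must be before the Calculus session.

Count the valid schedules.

Splitting on Statistics: it can be Mon (4), Tue (4), Wed (4). Listing each branch's schedules as (OS, Econ, Calculus):
Statistics=Mon: (Mon,Tue,Tue) (Mon,Tue,Wed) (Mon,Wed,Tue) (Mon,Wed,Wed) — 4.
Statistics=Tue: (Mon,Tue,Tue) (Mon,Tue,Wed) (Mon,Wed,Tue) (Mon,Wed,Wed) — 4.
Statistics=Wed: (Mon,Tue,Tue) (Mon,Tue,Wed) (Mon,Wed,Tue) (Mon,Wed,Wed) — 4.
Summing: 4 + 4 + 4 = 12.

12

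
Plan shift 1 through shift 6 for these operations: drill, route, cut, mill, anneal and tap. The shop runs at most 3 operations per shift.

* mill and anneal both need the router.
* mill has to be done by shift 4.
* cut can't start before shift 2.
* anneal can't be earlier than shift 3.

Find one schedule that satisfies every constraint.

route in shift 1; anneal in shift 3; cut in shift 2; mill in shift 1; drill in shift 1; tap in shift 2

Checking: mill(shift 1) != anneal(shift 3); anneal=shift 3 in [shift 3,shift 6]; cut=shift 2 in [shift 2,shift 6]; mill=shift 1 in [shift 1,shift 4]; max 3 per shift (cap 3).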